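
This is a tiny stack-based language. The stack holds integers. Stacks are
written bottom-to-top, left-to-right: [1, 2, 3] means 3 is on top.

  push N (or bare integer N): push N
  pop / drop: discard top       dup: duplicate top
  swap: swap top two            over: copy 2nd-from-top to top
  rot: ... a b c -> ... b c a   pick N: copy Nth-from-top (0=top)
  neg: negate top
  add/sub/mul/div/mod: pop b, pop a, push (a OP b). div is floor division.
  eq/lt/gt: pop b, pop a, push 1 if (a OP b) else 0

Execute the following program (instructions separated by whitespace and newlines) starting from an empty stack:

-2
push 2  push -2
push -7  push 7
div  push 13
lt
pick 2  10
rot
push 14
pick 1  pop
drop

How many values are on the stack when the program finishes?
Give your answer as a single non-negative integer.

After 'push -2': stack = [-2] (depth 1)
After 'push 2': stack = [-2, 2] (depth 2)
After 'push -2': stack = [-2, 2, -2] (depth 3)
After 'push -7': stack = [-2, 2, -2, -7] (depth 4)
After 'push 7': stack = [-2, 2, -2, -7, 7] (depth 5)
After 'div': stack = [-2, 2, -2, -1] (depth 4)
After 'push 13': stack = [-2, 2, -2, -1, 13] (depth 5)
After 'lt': stack = [-2, 2, -2, 1] (depth 4)
After 'pick 2': stack = [-2, 2, -2, 1, 2] (depth 5)
After 'push 10': stack = [-2, 2, -2, 1, 2, 10] (depth 6)
After 'rot': stack = [-2, 2, -2, 2, 10, 1] (depth 6)
After 'push 14': stack = [-2, 2, -2, 2, 10, 1, 14] (depth 7)
After 'pick 1': stack = [-2, 2, -2, 2, 10, 1, 14, 1] (depth 8)
After 'pop': stack = [-2, 2, -2, 2, 10, 1, 14] (depth 7)
After 'drop': stack = [-2, 2, -2, 2, 10, 1] (depth 6)

Answer: 6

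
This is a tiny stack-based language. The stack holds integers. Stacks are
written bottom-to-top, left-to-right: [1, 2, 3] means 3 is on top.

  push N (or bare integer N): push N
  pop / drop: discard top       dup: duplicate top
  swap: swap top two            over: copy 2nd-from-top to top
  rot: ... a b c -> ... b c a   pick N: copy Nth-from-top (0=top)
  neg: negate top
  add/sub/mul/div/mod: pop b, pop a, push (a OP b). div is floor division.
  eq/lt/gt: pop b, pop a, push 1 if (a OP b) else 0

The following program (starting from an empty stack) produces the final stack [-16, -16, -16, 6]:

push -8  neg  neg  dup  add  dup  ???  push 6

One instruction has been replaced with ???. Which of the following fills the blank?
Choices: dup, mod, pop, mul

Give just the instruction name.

Stack before ???: [-16, -16]
Stack after ???:  [-16, -16, -16]
Checking each choice:
  dup: MATCH
  mod: produces [0, 6]
  pop: produces [-16, 6]
  mul: produces [256, 6]


Answer: dup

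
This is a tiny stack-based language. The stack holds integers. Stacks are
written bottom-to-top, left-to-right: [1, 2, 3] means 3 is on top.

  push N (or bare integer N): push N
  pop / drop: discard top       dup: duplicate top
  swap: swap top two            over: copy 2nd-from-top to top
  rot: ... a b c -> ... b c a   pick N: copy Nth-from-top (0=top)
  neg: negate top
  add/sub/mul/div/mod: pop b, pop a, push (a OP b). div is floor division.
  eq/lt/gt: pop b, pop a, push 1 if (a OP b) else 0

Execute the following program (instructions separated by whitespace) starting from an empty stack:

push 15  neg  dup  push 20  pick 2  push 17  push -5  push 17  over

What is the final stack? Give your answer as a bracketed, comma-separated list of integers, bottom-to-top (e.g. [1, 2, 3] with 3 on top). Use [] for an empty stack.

Answer: [-15, -15, 20, -15, 17, -5, 17, -5]

Derivation:
After 'push 15': [15]
After 'neg': [-15]
After 'dup': [-15, -15]
After 'push 20': [-15, -15, 20]
After 'pick 2': [-15, -15, 20, -15]
After 'push 17': [-15, -15, 20, -15, 17]
After 'push -5': [-15, -15, 20, -15, 17, -5]
After 'push 17': [-15, -15, 20, -15, 17, -5, 17]
After 'over': [-15, -15, 20, -15, 17, -5, 17, -5]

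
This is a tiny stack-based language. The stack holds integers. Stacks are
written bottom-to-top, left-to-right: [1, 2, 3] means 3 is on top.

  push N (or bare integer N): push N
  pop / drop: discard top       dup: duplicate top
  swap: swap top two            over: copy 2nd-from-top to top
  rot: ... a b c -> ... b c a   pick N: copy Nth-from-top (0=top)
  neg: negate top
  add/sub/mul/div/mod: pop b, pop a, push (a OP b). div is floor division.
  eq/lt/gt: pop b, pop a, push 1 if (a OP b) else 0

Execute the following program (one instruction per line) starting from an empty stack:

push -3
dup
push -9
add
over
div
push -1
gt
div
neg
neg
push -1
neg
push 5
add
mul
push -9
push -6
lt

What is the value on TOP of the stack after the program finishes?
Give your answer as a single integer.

Answer: 1

Derivation:
After 'push -3': [-3]
After 'dup': [-3, -3]
After 'push -9': [-3, -3, -9]
After 'add': [-3, -12]
After 'over': [-3, -12, -3]
After 'div': [-3, 4]
After 'push -1': [-3, 4, -1]
After 'gt': [-3, 1]
After 'div': [-3]
After 'neg': [3]
After 'neg': [-3]
After 'push -1': [-3, -1]
After 'neg': [-3, 1]
After 'push 5': [-3, 1, 5]
After 'add': [-3, 6]
After 'mul': [-18]
After 'push -9': [-18, -9]
After 'push -6': [-18, -9, -6]
After 'lt': [-18, 1]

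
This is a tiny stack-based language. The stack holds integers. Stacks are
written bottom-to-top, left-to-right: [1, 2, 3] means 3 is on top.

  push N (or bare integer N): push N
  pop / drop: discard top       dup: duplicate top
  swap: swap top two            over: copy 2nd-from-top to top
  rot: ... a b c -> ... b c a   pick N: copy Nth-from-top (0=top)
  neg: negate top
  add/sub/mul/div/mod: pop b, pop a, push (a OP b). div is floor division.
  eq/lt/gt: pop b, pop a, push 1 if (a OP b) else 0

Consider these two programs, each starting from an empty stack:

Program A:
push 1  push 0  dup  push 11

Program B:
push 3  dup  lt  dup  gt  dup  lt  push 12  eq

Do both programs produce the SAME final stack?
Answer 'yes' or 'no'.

Program A trace:
  After 'push 1': [1]
  After 'push 0': [1, 0]
  After 'dup': [1, 0, 0]
  After 'push 11': [1, 0, 0, 11]
Program A final stack: [1, 0, 0, 11]

Program B trace:
  After 'push 3': [3]
  After 'dup': [3, 3]
  After 'lt': [0]
  After 'dup': [0, 0]
  After 'gt': [0]
  After 'dup': [0, 0]
  After 'lt': [0]
  After 'push 12': [0, 12]
  After 'eq': [0]
Program B final stack: [0]
Same: no

Answer: no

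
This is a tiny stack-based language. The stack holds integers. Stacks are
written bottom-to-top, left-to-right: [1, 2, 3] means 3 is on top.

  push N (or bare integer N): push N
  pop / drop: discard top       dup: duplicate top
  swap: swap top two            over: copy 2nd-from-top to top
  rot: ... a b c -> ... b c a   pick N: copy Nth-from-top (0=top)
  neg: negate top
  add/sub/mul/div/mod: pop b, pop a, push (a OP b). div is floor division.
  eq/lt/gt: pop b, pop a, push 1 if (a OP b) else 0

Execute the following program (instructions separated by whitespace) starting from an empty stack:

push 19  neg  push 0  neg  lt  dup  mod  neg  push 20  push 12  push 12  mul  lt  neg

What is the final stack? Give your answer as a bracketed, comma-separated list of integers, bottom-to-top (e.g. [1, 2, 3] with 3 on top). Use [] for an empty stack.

Answer: [0, -1]

Derivation:
After 'push 19': [19]
After 'neg': [-19]
After 'push 0': [-19, 0]
After 'neg': [-19, 0]
After 'lt': [1]
After 'dup': [1, 1]
After 'mod': [0]
After 'neg': [0]
After 'push 20': [0, 20]
After 'push 12': [0, 20, 12]
After 'push 12': [0, 20, 12, 12]
After 'mul': [0, 20, 144]
After 'lt': [0, 1]
After 'neg': [0, -1]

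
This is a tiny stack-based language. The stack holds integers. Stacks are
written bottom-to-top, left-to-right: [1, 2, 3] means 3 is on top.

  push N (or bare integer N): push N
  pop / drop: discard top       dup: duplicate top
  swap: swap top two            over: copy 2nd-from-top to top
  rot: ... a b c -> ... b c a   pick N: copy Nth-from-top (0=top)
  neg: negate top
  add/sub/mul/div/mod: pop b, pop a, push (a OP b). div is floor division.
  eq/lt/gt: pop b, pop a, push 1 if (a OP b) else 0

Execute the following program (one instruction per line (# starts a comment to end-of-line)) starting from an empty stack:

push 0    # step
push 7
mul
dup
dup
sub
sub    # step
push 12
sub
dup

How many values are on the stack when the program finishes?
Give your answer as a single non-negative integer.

Answer: 2

Derivation:
After 'push 0': stack = [0] (depth 1)
After 'push 7': stack = [0, 7] (depth 2)
After 'mul': stack = [0] (depth 1)
After 'dup': stack = [0, 0] (depth 2)
After 'dup': stack = [0, 0, 0] (depth 3)
After 'sub': stack = [0, 0] (depth 2)
After 'sub': stack = [0] (depth 1)
After 'push 12': stack = [0, 12] (depth 2)
After 'sub': stack = [-12] (depth 1)
After 'dup': stack = [-12, -12] (depth 2)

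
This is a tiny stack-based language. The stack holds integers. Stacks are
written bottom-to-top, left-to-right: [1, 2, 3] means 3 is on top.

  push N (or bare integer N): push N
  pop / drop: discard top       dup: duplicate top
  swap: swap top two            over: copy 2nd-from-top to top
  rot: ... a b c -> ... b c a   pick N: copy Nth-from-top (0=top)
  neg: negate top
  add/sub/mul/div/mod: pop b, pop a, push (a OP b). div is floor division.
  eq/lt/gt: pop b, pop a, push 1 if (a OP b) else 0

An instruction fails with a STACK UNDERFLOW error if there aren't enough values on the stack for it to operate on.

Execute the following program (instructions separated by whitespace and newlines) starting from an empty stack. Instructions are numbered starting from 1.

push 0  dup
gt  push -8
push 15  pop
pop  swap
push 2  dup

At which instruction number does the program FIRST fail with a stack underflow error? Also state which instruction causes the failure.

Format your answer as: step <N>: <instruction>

Answer: step 8: swap

Derivation:
Step 1 ('push 0'): stack = [0], depth = 1
Step 2 ('dup'): stack = [0, 0], depth = 2
Step 3 ('gt'): stack = [0], depth = 1
Step 4 ('push -8'): stack = [0, -8], depth = 2
Step 5 ('push 15'): stack = [0, -8, 15], depth = 3
Step 6 ('pop'): stack = [0, -8], depth = 2
Step 7 ('pop'): stack = [0], depth = 1
Step 8 ('swap'): needs 2 value(s) but depth is 1 — STACK UNDERFLOW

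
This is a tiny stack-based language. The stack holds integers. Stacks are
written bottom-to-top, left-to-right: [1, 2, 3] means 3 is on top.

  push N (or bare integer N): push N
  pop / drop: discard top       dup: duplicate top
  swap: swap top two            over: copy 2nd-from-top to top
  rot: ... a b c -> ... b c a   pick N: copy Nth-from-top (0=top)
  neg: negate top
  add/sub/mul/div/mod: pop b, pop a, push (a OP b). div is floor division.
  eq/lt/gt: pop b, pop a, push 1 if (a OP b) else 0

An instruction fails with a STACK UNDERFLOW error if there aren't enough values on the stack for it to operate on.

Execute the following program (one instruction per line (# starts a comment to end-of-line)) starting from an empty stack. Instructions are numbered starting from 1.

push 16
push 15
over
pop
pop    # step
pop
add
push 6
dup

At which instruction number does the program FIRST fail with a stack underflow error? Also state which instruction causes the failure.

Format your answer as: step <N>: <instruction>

Answer: step 7: add

Derivation:
Step 1 ('push 16'): stack = [16], depth = 1
Step 2 ('push 15'): stack = [16, 15], depth = 2
Step 3 ('over'): stack = [16, 15, 16], depth = 3
Step 4 ('pop'): stack = [16, 15], depth = 2
Step 5 ('pop'): stack = [16], depth = 1
Step 6 ('pop'): stack = [], depth = 0
Step 7 ('add'): needs 2 value(s) but depth is 0 — STACK UNDERFLOW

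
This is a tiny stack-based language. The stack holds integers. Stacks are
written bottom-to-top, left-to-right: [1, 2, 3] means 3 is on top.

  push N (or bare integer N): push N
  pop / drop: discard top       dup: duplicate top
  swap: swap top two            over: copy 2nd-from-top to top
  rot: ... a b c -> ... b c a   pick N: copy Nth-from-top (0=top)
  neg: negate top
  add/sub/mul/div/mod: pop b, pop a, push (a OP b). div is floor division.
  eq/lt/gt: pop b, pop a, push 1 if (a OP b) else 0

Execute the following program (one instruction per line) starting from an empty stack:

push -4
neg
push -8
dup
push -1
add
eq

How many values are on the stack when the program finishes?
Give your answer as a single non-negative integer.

Answer: 2

Derivation:
After 'push -4': stack = [-4] (depth 1)
After 'neg': stack = [4] (depth 1)
After 'push -8': stack = [4, -8] (depth 2)
After 'dup': stack = [4, -8, -8] (depth 3)
After 'push -1': stack = [4, -8, -8, -1] (depth 4)
After 'add': stack = [4, -8, -9] (depth 3)
After 'eq': stack = [4, 0] (depth 2)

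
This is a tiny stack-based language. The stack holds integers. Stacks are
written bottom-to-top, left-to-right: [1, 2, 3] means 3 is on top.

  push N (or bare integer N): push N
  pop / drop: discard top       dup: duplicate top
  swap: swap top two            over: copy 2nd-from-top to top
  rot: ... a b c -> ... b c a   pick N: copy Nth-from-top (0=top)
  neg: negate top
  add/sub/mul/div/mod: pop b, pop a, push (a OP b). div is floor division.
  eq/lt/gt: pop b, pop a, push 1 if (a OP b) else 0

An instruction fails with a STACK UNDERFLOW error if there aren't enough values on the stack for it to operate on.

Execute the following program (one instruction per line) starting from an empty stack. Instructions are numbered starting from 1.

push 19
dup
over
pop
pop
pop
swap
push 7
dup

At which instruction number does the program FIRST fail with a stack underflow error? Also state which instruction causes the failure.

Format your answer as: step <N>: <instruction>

Step 1 ('push 19'): stack = [19], depth = 1
Step 2 ('dup'): stack = [19, 19], depth = 2
Step 3 ('over'): stack = [19, 19, 19], depth = 3
Step 4 ('pop'): stack = [19, 19], depth = 2
Step 5 ('pop'): stack = [19], depth = 1
Step 6 ('pop'): stack = [], depth = 0
Step 7 ('swap'): needs 2 value(s) but depth is 0 — STACK UNDERFLOW

Answer: step 7: swap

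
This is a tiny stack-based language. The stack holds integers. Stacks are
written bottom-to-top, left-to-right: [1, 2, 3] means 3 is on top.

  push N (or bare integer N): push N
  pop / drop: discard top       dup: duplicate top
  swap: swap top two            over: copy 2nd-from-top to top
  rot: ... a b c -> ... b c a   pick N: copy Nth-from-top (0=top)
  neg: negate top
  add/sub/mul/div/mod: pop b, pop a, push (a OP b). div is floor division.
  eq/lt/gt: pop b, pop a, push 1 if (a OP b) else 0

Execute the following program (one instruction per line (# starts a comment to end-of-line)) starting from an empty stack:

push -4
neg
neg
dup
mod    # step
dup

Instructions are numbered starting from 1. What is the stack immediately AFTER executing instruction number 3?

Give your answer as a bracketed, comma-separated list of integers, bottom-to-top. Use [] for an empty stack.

Answer: [-4]

Derivation:
Step 1 ('push -4'): [-4]
Step 2 ('neg'): [4]
Step 3 ('neg'): [-4]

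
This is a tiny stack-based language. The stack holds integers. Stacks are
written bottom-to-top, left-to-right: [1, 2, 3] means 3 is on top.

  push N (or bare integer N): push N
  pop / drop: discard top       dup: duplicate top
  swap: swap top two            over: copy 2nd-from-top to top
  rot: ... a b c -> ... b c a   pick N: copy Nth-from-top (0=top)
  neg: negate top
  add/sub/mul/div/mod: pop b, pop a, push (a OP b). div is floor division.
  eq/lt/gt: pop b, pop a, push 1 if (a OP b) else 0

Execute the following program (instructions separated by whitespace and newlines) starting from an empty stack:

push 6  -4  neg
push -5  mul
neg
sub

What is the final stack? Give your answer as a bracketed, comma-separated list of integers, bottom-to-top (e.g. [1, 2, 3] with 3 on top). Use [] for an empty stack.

After 'push 6': [6]
After 'push -4': [6, -4]
After 'neg': [6, 4]
After 'push -5': [6, 4, -5]
After 'mul': [6, -20]
After 'neg': [6, 20]
After 'sub': [-14]

Answer: [-14]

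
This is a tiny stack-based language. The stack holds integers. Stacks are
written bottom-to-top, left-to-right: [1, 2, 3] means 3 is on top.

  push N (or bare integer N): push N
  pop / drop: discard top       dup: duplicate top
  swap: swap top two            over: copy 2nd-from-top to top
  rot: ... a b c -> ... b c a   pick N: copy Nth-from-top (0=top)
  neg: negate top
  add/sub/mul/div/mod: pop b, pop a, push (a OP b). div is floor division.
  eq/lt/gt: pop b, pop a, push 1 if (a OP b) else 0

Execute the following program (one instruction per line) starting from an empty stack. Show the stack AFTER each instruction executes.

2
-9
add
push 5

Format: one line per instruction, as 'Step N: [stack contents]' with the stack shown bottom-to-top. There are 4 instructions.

Step 1: [2]
Step 2: [2, -9]
Step 3: [-7]
Step 4: [-7, 5]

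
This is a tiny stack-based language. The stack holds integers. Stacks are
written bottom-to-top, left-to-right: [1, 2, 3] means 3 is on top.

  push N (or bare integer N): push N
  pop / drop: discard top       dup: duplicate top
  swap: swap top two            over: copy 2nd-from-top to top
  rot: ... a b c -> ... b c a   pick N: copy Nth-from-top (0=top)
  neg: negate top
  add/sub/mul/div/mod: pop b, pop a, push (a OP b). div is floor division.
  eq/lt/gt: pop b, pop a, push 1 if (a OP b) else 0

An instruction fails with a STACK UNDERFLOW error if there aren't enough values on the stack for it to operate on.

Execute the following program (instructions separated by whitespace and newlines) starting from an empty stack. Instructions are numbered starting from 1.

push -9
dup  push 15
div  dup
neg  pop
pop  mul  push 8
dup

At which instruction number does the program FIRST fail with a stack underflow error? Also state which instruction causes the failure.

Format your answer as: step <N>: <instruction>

Step 1 ('push -9'): stack = [-9], depth = 1
Step 2 ('dup'): stack = [-9, -9], depth = 2
Step 3 ('push 15'): stack = [-9, -9, 15], depth = 3
Step 4 ('div'): stack = [-9, -1], depth = 2
Step 5 ('dup'): stack = [-9, -1, -1], depth = 3
Step 6 ('neg'): stack = [-9, -1, 1], depth = 3
Step 7 ('pop'): stack = [-9, -1], depth = 2
Step 8 ('pop'): stack = [-9], depth = 1
Step 9 ('mul'): needs 2 value(s) but depth is 1 — STACK UNDERFLOW

Answer: step 9: mul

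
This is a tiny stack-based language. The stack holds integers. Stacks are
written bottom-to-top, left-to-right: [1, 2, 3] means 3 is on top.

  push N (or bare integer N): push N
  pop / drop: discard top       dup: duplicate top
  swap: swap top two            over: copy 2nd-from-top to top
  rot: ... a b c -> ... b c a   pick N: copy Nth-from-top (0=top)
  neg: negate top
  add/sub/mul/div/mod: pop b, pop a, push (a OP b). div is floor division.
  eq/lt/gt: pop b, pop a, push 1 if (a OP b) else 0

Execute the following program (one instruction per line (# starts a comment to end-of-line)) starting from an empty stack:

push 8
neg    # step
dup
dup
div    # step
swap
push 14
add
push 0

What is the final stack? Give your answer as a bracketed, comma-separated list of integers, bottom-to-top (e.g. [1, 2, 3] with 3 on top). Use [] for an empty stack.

Answer: [1, 6, 0]

Derivation:
After 'push 8': [8]
After 'neg': [-8]
After 'dup': [-8, -8]
After 'dup': [-8, -8, -8]
After 'div': [-8, 1]
After 'swap': [1, -8]
After 'push 14': [1, -8, 14]
After 'add': [1, 6]
After 'push 0': [1, 6, 0]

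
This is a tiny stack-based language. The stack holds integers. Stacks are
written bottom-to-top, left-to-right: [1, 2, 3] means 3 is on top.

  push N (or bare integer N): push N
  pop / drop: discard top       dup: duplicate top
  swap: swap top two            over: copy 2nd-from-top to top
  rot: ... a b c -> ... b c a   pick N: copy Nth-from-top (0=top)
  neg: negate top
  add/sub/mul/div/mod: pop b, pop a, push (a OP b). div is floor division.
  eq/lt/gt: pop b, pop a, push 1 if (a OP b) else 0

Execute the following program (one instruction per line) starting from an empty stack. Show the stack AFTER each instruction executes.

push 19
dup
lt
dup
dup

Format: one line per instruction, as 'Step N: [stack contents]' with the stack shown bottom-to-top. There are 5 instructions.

Step 1: [19]
Step 2: [19, 19]
Step 3: [0]
Step 4: [0, 0]
Step 5: [0, 0, 0]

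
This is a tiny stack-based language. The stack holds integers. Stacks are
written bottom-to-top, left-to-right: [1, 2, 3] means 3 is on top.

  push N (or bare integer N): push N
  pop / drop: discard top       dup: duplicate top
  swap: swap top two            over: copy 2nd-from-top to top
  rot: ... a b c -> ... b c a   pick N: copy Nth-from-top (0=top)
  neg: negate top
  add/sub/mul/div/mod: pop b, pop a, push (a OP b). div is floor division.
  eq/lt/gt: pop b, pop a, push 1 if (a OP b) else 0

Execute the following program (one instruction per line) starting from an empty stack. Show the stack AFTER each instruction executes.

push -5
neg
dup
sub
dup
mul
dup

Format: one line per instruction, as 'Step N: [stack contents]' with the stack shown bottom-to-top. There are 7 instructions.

Step 1: [-5]
Step 2: [5]
Step 3: [5, 5]
Step 4: [0]
Step 5: [0, 0]
Step 6: [0]
Step 7: [0, 0]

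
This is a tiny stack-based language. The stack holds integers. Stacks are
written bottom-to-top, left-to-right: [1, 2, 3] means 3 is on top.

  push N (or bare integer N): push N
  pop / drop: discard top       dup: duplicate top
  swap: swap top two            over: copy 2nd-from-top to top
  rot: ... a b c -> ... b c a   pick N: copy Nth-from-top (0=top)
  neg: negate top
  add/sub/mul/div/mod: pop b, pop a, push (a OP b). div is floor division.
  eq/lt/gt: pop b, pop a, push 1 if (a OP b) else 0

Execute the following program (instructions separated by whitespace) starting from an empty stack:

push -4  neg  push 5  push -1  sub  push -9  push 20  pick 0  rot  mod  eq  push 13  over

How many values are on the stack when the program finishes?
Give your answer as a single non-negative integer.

After 'push -4': stack = [-4] (depth 1)
After 'neg': stack = [4] (depth 1)
After 'push 5': stack = [4, 5] (depth 2)
After 'push -1': stack = [4, 5, -1] (depth 3)
After 'sub': stack = [4, 6] (depth 2)
After 'push -9': stack = [4, 6, -9] (depth 3)
After 'push 20': stack = [4, 6, -9, 20] (depth 4)
After 'pick 0': stack = [4, 6, -9, 20, 20] (depth 5)
After 'rot': stack = [4, 6, 20, 20, -9] (depth 5)
After 'mod': stack = [4, 6, 20, -7] (depth 4)
After 'eq': stack = [4, 6, 0] (depth 3)
After 'push 13': stack = [4, 6, 0, 13] (depth 4)
After 'over': stack = [4, 6, 0, 13, 0] (depth 5)

Answer: 5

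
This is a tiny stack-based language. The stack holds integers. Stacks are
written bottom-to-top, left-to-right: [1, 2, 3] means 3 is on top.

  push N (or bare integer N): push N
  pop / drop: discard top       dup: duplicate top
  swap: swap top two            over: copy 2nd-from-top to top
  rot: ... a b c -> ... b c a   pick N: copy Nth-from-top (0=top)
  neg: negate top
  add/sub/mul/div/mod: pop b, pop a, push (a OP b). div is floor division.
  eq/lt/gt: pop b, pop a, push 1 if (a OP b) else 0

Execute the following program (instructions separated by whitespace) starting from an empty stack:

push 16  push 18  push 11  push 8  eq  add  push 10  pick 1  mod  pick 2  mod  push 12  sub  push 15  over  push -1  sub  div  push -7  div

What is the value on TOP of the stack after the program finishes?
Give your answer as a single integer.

After 'push 16': [16]
After 'push 18': [16, 18]
After 'push 11': [16, 18, 11]
After 'push 8': [16, 18, 11, 8]
After 'eq': [16, 18, 0]
After 'add': [16, 18]
After 'push 10': [16, 18, 10]
After 'pick 1': [16, 18, 10, 18]
After 'mod': [16, 18, 10]
After 'pick 2': [16, 18, 10, 16]
After 'mod': [16, 18, 10]
After 'push 12': [16, 18, 10, 12]
After 'sub': [16, 18, -2]
After 'push 15': [16, 18, -2, 15]
After 'over': [16, 18, -2, 15, -2]
After 'push -1': [16, 18, -2, 15, -2, -1]
After 'sub': [16, 18, -2, 15, -1]
After 'div': [16, 18, -2, -15]
After 'push -7': [16, 18, -2, -15, -7]
After 'div': [16, 18, -2, 2]

Answer: 2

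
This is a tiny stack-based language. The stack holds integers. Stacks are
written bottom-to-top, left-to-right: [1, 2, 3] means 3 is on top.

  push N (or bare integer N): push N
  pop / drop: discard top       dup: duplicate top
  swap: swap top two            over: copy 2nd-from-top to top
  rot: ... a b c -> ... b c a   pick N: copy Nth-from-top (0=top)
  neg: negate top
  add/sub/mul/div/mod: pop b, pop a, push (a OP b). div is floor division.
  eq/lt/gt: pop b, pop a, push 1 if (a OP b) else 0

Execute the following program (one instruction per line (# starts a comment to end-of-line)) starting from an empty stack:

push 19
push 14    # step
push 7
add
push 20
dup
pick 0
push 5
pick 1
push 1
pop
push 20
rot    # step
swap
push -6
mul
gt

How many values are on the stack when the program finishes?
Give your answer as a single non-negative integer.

After 'push 19': stack = [19] (depth 1)
After 'push 14': stack = [19, 14] (depth 2)
After 'push 7': stack = [19, 14, 7] (depth 3)
After 'add': stack = [19, 21] (depth 2)
After 'push 20': stack = [19, 21, 20] (depth 3)
After 'dup': stack = [19, 21, 20, 20] (depth 4)
After 'pick 0': stack = [19, 21, 20, 20, 20] (depth 5)
After 'push 5': stack = [19, 21, 20, 20, 20, 5] (depth 6)
After 'pick 1': stack = [19, 21, 20, 20, 20, 5, 20] (depth 7)
After 'push 1': stack = [19, 21, 20, 20, 20, 5, 20, 1] (depth 8)
After 'pop': stack = [19, 21, 20, 20, 20, 5, 20] (depth 7)
After 'push 20': stack = [19, 21, 20, 20, 20, 5, 20, 20] (depth 8)
After 'rot': stack = [19, 21, 20, 20, 20, 20, 20, 5] (depth 8)
After 'swap': stack = [19, 21, 20, 20, 20, 20, 5, 20] (depth 8)
After 'push -6': stack = [19, 21, 20, 20, 20, 20, 5, 20, -6] (depth 9)
After 'mul': stack = [19, 21, 20, 20, 20, 20, 5, -120] (depth 8)
After 'gt': stack = [19, 21, 20, 20, 20, 20, 1] (depth 7)

Answer: 7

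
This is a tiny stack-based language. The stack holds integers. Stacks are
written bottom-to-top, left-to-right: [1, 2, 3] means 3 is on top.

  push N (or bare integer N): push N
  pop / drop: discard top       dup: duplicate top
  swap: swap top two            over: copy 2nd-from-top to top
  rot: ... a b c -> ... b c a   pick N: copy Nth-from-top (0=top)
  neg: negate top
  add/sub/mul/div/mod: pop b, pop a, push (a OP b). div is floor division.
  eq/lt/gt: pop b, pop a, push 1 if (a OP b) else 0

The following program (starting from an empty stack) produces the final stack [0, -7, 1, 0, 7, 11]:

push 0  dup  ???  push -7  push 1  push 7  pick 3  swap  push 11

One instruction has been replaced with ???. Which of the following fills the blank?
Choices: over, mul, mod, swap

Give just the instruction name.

Answer: mul

Derivation:
Stack before ???: [0, 0]
Stack after ???:  [0]
Checking each choice:
  over: produces [0, 0, 0, -7, 1, 0, 7, 11]
  mul: MATCH
  mod: modulo by zero
  swap: produces [0, 0, -7, 1, 0, 7, 11]


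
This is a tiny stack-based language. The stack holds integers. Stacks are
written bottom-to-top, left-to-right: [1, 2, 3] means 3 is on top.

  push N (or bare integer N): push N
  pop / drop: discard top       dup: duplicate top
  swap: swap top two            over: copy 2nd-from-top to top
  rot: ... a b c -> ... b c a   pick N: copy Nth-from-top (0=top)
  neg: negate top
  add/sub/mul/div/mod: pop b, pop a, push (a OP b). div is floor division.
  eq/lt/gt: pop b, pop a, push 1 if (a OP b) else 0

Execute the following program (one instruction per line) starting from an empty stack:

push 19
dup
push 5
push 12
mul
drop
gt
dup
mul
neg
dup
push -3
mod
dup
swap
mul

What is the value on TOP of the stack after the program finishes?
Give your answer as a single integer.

Answer: 0

Derivation:
After 'push 19': [19]
After 'dup': [19, 19]
After 'push 5': [19, 19, 5]
After 'push 12': [19, 19, 5, 12]
After 'mul': [19, 19, 60]
After 'drop': [19, 19]
After 'gt': [0]
After 'dup': [0, 0]
After 'mul': [0]
After 'neg': [0]
After 'dup': [0, 0]
After 'push -3': [0, 0, -3]
After 'mod': [0, 0]
After 'dup': [0, 0, 0]
After 'swap': [0, 0, 0]
After 'mul': [0, 0]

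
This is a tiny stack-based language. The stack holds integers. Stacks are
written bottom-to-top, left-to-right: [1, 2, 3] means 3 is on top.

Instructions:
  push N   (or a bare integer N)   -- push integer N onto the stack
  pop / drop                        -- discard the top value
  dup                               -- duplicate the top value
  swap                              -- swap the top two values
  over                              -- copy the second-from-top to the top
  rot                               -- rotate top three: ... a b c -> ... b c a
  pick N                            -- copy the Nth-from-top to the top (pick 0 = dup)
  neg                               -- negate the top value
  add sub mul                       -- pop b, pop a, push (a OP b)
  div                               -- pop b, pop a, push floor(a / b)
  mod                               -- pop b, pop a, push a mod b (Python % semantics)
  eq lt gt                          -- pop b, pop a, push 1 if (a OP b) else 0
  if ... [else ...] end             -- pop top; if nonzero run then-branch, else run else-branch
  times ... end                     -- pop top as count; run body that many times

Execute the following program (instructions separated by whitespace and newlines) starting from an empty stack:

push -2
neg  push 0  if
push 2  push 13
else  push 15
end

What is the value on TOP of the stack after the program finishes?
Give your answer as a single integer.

After 'push -2': [-2]
After 'neg': [2]
After 'push 0': [2, 0]
After 'if': [2]
After 'push 15': [2, 15]

Answer: 15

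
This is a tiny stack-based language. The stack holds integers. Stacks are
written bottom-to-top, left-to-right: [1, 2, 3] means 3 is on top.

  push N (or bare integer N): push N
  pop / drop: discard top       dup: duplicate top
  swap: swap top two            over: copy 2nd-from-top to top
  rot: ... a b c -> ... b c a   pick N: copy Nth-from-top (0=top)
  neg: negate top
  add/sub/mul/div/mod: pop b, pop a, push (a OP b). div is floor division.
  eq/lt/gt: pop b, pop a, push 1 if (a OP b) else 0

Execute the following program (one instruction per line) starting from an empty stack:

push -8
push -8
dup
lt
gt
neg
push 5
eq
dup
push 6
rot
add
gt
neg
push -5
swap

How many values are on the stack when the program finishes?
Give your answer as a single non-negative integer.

After 'push -8': stack = [-8] (depth 1)
After 'push -8': stack = [-8, -8] (depth 2)
After 'dup': stack = [-8, -8, -8] (depth 3)
After 'lt': stack = [-8, 0] (depth 2)
After 'gt': stack = [0] (depth 1)
After 'neg': stack = [0] (depth 1)
After 'push 5': stack = [0, 5] (depth 2)
After 'eq': stack = [0] (depth 1)
After 'dup': stack = [0, 0] (depth 2)
After 'push 6': stack = [0, 0, 6] (depth 3)
After 'rot': stack = [0, 6, 0] (depth 3)
After 'add': stack = [0, 6] (depth 2)
After 'gt': stack = [0] (depth 1)
After 'neg': stack = [0] (depth 1)
After 'push -5': stack = [0, -5] (depth 2)
After 'swap': stack = [-5, 0] (depth 2)

Answer: 2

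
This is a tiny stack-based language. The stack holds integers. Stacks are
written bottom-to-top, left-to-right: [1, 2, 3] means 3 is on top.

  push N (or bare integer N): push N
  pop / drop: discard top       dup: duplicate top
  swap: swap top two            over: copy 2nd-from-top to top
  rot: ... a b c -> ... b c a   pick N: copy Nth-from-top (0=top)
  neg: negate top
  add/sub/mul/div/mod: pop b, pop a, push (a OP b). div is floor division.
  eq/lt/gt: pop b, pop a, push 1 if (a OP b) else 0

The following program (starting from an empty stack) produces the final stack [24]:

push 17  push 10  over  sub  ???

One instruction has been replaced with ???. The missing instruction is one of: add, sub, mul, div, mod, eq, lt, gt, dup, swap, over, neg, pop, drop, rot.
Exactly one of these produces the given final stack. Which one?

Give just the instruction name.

Stack before ???: [17, -7]
Stack after ???:  [24]
The instruction that transforms [17, -7] -> [24] is: sub

Answer: sub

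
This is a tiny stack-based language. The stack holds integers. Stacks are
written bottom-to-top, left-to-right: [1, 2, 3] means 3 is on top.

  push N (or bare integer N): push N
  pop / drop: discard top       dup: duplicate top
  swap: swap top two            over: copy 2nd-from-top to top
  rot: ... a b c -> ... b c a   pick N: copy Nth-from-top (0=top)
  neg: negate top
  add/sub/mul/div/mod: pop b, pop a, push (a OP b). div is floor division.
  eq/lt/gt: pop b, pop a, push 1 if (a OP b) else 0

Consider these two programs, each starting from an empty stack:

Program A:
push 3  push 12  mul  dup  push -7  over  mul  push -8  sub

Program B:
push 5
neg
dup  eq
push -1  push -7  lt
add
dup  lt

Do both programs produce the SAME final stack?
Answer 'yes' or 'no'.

Program A trace:
  After 'push 3': [3]
  After 'push 12': [3, 12]
  After 'mul': [36]
  After 'dup': [36, 36]
  After 'push -7': [36, 36, -7]
  After 'over': [36, 36, -7, 36]
  After 'mul': [36, 36, -252]
  After 'push -8': [36, 36, -252, -8]
  After 'sub': [36, 36, -244]
Program A final stack: [36, 36, -244]

Program B trace:
  After 'push 5': [5]
  After 'neg': [-5]
  After 'dup': [-5, -5]
  After 'eq': [1]
  After 'push -1': [1, -1]
  After 'push -7': [1, -1, -7]
  After 'lt': [1, 0]
  After 'add': [1]
  After 'dup': [1, 1]
  After 'lt': [0]
Program B final stack: [0]
Same: no

Answer: no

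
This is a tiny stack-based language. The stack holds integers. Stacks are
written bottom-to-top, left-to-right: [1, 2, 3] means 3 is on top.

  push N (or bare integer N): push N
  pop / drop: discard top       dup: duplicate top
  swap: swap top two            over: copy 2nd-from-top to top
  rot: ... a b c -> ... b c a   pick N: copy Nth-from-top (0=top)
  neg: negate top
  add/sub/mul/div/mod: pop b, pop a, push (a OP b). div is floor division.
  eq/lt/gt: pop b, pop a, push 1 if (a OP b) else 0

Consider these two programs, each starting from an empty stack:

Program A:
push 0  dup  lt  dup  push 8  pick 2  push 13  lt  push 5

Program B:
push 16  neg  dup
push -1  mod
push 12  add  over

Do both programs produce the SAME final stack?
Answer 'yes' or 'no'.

Answer: no

Derivation:
Program A trace:
  After 'push 0': [0]
  After 'dup': [0, 0]
  After 'lt': [0]
  After 'dup': [0, 0]
  After 'push 8': [0, 0, 8]
  After 'pick 2': [0, 0, 8, 0]
  After 'push 13': [0, 0, 8, 0, 13]
  After 'lt': [0, 0, 8, 1]
  After 'push 5': [0, 0, 8, 1, 5]
Program A final stack: [0, 0, 8, 1, 5]

Program B trace:
  After 'push 16': [16]
  After 'neg': [-16]
  After 'dup': [-16, -16]
  After 'push -1': [-16, -16, -1]
  After 'mod': [-16, 0]
  After 'push 12': [-16, 0, 12]
  After 'add': [-16, 12]
  After 'over': [-16, 12, -16]
Program B final stack: [-16, 12, -16]
Same: no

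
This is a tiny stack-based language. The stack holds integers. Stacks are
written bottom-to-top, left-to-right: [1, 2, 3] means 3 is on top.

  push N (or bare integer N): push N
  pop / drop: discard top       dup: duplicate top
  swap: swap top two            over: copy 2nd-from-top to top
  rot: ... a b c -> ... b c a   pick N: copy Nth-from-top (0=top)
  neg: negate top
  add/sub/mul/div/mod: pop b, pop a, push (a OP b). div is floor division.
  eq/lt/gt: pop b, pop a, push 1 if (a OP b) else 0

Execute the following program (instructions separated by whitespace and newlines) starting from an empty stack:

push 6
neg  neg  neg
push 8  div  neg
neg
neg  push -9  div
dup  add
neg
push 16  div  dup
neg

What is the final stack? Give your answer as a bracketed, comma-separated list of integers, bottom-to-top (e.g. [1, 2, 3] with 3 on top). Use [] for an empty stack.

Answer: [0, 0]

Derivation:
After 'push 6': [6]
After 'neg': [-6]
After 'neg': [6]
After 'neg': [-6]
After 'push 8': [-6, 8]
After 'div': [-1]
After 'neg': [1]
After 'neg': [-1]
After 'neg': [1]
After 'push -9': [1, -9]
After 'div': [-1]
After 'dup': [-1, -1]
After 'add': [-2]
After 'neg': [2]
After 'push 16': [2, 16]
After 'div': [0]
After 'dup': [0, 0]
After 'neg': [0, 0]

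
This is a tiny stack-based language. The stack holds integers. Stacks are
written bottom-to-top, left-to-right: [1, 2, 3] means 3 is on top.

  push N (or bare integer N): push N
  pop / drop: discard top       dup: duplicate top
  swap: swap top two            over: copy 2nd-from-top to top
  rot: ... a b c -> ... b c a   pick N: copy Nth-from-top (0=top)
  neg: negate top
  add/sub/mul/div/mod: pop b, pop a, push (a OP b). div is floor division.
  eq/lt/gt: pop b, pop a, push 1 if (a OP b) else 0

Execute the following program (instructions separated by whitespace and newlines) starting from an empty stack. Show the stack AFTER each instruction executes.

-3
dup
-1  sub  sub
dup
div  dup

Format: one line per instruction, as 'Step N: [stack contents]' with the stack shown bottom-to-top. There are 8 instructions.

Step 1: [-3]
Step 2: [-3, -3]
Step 3: [-3, -3, -1]
Step 4: [-3, -2]
Step 5: [-1]
Step 6: [-1, -1]
Step 7: [1]
Step 8: [1, 1]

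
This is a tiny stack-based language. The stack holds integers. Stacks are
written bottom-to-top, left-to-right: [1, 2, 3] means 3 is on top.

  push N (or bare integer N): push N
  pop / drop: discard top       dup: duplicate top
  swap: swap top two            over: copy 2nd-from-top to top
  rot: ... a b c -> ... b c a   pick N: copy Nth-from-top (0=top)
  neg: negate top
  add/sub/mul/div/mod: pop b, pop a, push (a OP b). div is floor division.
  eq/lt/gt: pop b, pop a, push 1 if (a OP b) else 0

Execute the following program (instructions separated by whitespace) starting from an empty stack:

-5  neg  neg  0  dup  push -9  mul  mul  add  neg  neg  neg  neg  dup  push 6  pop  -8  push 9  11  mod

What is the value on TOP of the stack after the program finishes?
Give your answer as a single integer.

After 'push -5': [-5]
After 'neg': [5]
After 'neg': [-5]
After 'push 0': [-5, 0]
After 'dup': [-5, 0, 0]
After 'push -9': [-5, 0, 0, -9]
After 'mul': [-5, 0, 0]
After 'mul': [-5, 0]
After 'add': [-5]
After 'neg': [5]
After 'neg': [-5]
After 'neg': [5]
After 'neg': [-5]
After 'dup': [-5, -5]
After 'push 6': [-5, -5, 6]
After 'pop': [-5, -5]
After 'push -8': [-5, -5, -8]
After 'push 9': [-5, -5, -8, 9]
After 'push 11': [-5, -5, -8, 9, 11]
After 'mod': [-5, -5, -8, 9]

Answer: 9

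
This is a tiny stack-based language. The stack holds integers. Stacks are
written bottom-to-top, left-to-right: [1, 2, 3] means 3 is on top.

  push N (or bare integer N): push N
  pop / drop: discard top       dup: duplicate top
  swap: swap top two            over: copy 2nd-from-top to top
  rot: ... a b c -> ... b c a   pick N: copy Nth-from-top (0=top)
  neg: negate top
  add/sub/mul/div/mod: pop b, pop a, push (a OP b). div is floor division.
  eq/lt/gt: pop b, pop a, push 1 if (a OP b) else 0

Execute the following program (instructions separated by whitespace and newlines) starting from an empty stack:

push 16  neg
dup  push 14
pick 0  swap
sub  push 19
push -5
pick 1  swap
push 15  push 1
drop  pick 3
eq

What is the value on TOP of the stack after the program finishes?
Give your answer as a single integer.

After 'push 16': [16]
After 'neg': [-16]
After 'dup': [-16, -16]
After 'push 14': [-16, -16, 14]
After 'pick 0': [-16, -16, 14, 14]
After 'swap': [-16, -16, 14, 14]
After 'sub': [-16, -16, 0]
After 'push 19': [-16, -16, 0, 19]
After 'push -5': [-16, -16, 0, 19, -5]
After 'pick 1': [-16, -16, 0, 19, -5, 19]
After 'swap': [-16, -16, 0, 19, 19, -5]
After 'push 15': [-16, -16, 0, 19, 19, -5, 15]
After 'push 1': [-16, -16, 0, 19, 19, -5, 15, 1]
After 'drop': [-16, -16, 0, 19, 19, -5, 15]
After 'pick 3': [-16, -16, 0, 19, 19, -5, 15, 19]
After 'eq': [-16, -16, 0, 19, 19, -5, 0]

Answer: 0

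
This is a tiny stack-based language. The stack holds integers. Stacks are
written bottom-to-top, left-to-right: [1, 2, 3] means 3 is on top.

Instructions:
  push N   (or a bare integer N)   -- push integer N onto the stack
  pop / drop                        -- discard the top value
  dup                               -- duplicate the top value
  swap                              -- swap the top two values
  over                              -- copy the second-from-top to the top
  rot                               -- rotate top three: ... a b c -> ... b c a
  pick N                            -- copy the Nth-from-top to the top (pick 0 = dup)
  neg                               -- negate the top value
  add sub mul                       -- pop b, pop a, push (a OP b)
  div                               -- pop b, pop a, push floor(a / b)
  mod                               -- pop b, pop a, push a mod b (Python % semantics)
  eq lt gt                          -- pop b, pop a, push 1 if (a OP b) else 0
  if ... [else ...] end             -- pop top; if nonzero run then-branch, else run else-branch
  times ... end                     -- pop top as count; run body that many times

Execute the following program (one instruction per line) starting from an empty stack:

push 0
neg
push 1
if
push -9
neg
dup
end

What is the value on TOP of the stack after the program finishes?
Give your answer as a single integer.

Answer: 9

Derivation:
After 'push 0': [0]
After 'neg': [0]
After 'push 1': [0, 1]
After 'if': [0]
After 'push -9': [0, -9]
After 'neg': [0, 9]
After 'dup': [0, 9, 9]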